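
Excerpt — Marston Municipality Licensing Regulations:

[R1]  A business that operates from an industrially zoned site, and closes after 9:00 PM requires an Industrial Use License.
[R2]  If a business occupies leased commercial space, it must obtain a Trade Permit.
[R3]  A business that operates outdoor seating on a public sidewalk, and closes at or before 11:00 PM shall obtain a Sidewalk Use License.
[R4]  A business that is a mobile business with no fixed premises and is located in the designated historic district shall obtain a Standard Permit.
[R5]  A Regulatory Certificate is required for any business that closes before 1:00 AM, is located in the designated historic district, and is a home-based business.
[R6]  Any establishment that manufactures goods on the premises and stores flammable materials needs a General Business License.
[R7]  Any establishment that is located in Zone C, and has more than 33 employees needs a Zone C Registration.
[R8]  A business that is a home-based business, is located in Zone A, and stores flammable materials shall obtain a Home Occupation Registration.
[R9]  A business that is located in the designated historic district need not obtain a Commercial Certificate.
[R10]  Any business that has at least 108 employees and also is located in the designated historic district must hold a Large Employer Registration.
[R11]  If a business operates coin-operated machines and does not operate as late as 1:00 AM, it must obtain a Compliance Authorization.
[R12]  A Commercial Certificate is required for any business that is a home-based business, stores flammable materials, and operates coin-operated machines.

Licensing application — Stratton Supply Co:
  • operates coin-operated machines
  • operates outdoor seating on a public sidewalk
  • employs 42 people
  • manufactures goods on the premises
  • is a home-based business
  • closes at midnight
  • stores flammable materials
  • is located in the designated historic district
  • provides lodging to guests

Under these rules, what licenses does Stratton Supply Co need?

Compliance Authorization, General Business License, Regulatory Certificate

[R1] is a home-based business (not: operates from an industrially zoned site); closes midnight, after 9:00 PM → Industrial Use License not required.
[R2] is a home-based business (not: occupies leased commercial space) → Trade Permit not required.
[R3] operates outdoor seating on a public sidewalk; closes midnight, after 11:00 PM → Sidewalk Use License not required.
[R4] is a home-based business (not: is a mobile business with no fixed premises); is located in the designated historic district → Standard Permit not required.
[R5] closes midnight, at/before 1:00 AM; is located in the designated historic district; is a home-based business → Regulatory Certificate required.
[R6] manufactures goods on the premises; stores flammable materials → General Business License required.
[R7] is located in the designated historic district (not: is located in Zone C); employees 42 > 33 → Zone C Registration not required.
[R8] is a home-based business; is located in the designated historic district (not: is located in Zone A); stores flammable materials → Home Occupation Registration not required.
[R9] is located in the designated historic district → exempt from Commercial Certificate.
[R10] employees 42 < 108; is located in the designated historic district → Large Employer Registration not required.
[R11] operates coin-operated machines; closes midnight, at/before 1:00 AM → Compliance Authorization required.
[R12] is a home-based business; stores flammable materials; operates coin-operated machines → Commercial Certificate required.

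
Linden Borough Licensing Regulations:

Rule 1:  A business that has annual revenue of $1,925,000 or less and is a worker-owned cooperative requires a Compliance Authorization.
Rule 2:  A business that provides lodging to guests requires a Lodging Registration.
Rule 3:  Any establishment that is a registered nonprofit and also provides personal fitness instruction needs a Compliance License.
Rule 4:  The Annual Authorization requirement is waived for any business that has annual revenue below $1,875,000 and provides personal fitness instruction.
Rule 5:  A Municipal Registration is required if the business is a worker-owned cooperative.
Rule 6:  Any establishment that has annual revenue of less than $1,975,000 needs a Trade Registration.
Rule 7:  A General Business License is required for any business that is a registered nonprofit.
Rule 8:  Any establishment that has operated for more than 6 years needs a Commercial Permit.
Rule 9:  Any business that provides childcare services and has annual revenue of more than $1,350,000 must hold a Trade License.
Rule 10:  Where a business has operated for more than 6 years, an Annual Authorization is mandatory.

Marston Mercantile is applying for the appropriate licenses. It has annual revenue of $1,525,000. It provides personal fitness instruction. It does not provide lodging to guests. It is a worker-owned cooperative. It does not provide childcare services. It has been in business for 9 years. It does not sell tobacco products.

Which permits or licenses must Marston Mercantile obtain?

Commercial Permit, Compliance Authorization, Municipal Registration, Trade Registration

Rule 1: revenue $1,525,000 ≤ $1,925,000; is a worker-owned cooperative → Compliance Authorization required.
Rule 2: does not provide lodging to guests → Lodging Registration not required.
Rule 3: is a worker-owned cooperative (not: is a registered nonprofit); provides personal fitness instruction → Compliance License not required.
Rule 4: revenue $1,525,000 < $1,875,000; provides personal fitness instruction → exempt from Annual Authorization.
Rule 5: is a worker-owned cooperative → Municipal Registration required.
Rule 6: revenue $1,525,000 < $1,975,000 → Trade Registration required.
Rule 7: is a worker-owned cooperative (not: is a registered nonprofit) → General Business License not required.
Rule 8: years in business 9 > 6 → Commercial Permit required.
Rule 9: does not provide childcare services; revenue $1,525,000 > $1,350,000 → Trade License not required.
Rule 10: years in business 9 > 6 → Annual Authorization required.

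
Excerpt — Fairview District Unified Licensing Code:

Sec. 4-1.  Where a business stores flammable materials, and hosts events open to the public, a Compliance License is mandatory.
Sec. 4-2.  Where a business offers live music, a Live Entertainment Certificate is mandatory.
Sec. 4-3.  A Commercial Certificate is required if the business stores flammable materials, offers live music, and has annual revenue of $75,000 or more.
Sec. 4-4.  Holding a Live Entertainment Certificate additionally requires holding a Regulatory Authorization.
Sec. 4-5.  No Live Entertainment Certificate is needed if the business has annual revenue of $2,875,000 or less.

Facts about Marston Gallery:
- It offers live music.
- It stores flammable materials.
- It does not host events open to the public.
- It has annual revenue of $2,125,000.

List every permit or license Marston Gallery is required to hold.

Commercial Certificate

Sec. 4-1. stores flammable materials; does not host events open to the public → Compliance License not required.
Sec. 4-2. offers live music → Live Entertainment Certificate required.
Sec. 4-3. stores flammable materials; offers live music; revenue $2,125,000 ≥ $75,000 → Commercial Certificate required.
Sec. 4-4. Live Entertainment Certificate is not required → no effect.
Sec. 4-5. revenue $2,125,000 ≤ $2,875,000 → exempt from Live Entertainment Certificate.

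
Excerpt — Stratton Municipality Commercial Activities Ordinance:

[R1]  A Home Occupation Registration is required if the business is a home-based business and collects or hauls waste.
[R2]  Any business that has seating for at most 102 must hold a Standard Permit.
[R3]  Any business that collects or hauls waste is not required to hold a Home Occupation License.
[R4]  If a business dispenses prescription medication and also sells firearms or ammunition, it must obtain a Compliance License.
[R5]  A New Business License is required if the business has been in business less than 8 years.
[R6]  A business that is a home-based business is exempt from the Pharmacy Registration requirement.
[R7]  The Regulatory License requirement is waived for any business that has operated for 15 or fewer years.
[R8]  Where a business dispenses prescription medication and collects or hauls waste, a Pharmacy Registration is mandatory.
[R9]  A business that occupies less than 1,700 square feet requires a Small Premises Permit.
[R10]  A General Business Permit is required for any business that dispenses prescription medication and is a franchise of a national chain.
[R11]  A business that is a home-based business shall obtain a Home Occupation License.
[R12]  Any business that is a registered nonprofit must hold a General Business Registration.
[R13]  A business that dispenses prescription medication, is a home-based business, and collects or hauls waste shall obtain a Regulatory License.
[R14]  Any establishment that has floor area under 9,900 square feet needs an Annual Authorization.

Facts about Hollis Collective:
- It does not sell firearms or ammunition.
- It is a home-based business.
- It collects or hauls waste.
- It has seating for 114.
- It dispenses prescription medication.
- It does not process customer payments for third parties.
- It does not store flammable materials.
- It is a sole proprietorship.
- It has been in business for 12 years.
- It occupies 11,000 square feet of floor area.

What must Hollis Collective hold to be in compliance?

Home Occupation Registration

[R1] is a home-based business; collects or hauls waste → Home Occupation Registration required.
[R2] seating 114 > 102 → Standard Permit not required.
[R3] collects or hauls waste → exempt from Home Occupation License.
[R4] dispenses prescription medication; does not sell firearms or ammunition → Compliance License not required.
[R5] years in business 12 ≥ 8 → New Business License not required.
[R6] is a home-based business → exempt from Pharmacy Registration.
[R7] years in business 12 ≤ 15 → exempt from Regulatory License.
[R8] dispenses prescription medication; collects or hauls waste → Pharmacy Registration required.
[R9] floor area 11,000 square feet ≥ 1,700 square feet → Small Premises Permit not required.
[R10] dispenses prescription medication; is a sole proprietorship (not: is a franchise of a national chain) → General Business Permit not required.
[R11] is a home-based business → Home Occupation License required.
[R12] is a sole proprietorship (not: is a registered nonprofit) → General Business Registration not required.
[R13] dispenses prescription medication; is a home-based business; collects or hauls waste → Regulatory License required.
[R14] floor area 11,000 square feet ≥ 9,900 square feet → Annual Authorization not required.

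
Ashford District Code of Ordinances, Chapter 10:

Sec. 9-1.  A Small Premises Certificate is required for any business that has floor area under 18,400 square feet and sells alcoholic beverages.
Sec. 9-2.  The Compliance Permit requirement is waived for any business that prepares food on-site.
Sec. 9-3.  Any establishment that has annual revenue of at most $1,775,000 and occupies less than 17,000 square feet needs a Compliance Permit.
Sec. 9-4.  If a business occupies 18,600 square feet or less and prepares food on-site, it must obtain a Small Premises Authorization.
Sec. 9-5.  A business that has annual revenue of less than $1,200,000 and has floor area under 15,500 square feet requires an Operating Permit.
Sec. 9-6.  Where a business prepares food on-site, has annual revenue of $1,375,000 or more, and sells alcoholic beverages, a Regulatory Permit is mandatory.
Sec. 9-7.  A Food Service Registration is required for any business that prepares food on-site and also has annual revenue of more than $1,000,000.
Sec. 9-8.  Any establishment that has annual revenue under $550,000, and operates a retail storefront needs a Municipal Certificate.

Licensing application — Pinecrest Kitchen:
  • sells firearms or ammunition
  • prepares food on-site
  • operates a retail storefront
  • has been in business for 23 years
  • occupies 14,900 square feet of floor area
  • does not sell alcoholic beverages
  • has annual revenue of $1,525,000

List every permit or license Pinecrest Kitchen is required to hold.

Sec. 9-1. floor area 14,900 square feet < 18,400 square feet; does not sell alcoholic beverages → Small Premises Certificate not required.
Sec. 9-2. prepares food on-site → exempt from Compliance Permit.
Sec. 9-3. revenue $1,525,000 ≤ $1,775,000; floor area 14,900 square feet < 17,000 square feet → Compliance Permit required.
Sec. 9-4. floor area 14,900 square feet ≤ 18,600 square feet; prepares food on-site → Small Premises Authorization required.
Sec. 9-5. revenue $1,525,000 ≥ $1,200,000; floor area 14,900 square feet < 15,500 square feet → Operating Permit not required.
Sec. 9-6. prepares food on-site; revenue $1,525,000 ≥ $1,375,000; does not sell alcoholic beverages → Regulatory Permit not required.
Sec. 9-7. prepares food on-site; revenue $1,525,000 > $1,000,000 → Food Service Registration required.
Sec. 9-8. revenue $1,525,000 ≥ $550,000; operates a retail storefront → Municipal Certificate not required.

Food Service Registration, Small Premises Authorization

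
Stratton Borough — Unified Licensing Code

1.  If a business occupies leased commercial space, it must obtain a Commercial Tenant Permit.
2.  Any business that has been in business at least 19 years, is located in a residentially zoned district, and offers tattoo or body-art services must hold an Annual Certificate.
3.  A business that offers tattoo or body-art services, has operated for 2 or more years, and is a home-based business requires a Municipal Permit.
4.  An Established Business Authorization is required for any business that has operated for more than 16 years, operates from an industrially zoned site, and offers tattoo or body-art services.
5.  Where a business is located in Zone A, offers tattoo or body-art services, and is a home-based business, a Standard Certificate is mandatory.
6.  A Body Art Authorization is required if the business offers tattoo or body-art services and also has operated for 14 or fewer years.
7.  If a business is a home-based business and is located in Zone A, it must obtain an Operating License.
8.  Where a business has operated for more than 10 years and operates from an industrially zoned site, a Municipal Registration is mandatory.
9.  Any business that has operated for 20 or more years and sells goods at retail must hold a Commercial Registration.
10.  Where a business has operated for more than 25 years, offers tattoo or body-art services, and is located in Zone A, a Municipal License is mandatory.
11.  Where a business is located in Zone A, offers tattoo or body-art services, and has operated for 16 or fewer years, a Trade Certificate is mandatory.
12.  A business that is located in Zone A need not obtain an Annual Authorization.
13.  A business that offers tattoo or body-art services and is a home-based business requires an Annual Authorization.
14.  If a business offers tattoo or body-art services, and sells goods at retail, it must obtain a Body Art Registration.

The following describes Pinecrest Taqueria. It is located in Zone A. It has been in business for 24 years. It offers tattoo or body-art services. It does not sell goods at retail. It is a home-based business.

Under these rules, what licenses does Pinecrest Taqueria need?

Municipal Permit, Operating License, Standard Certificate

1. is a home-based business (not: occupies leased commercial space) → Commercial Tenant Permit not required.
2. years in business 24 ≥ 19; is located in Zone A (not: is located in a residentially zoned district); offers tattoo or body-art services → Annual Certificate not required.
3. offers tattoo or body-art services; years in business 24 ≥ 2; is a home-based business → Municipal Permit required.
4. years in business 24 > 16; is a home-based business (not: operates from an industrially zoned site); offers tattoo or body-art services → Established Business Authorization not required.
5. is located in Zone A; offers tattoo or body-art services; is a home-based business → Standard Certificate required.
6. offers tattoo or body-art services; years in business 24 > 14 → Body Art Authorization not required.
7. is a home-based business; is located in Zone A → Operating License required.
8. years in business 24 > 10; is a home-based business (not: operates from an industrially zoned site) → Municipal Registration not required.
9. years in business 24 ≥ 20; does not sell goods at retail → Commercial Registration not required.
10. years in business 24 ≤ 25; offers tattoo or body-art services; is located in Zone A → Municipal License not required.
11. is located in Zone A; offers tattoo or body-art services; years in business 24 > 16 → Trade Certificate not required.
12. is located in Zone A → exempt from Annual Authorization.
13. offers tattoo or body-art services; is a home-based business → Annual Authorization required.
14. offers tattoo or body-art services; does not sell goods at retail → Body Art Registration not required.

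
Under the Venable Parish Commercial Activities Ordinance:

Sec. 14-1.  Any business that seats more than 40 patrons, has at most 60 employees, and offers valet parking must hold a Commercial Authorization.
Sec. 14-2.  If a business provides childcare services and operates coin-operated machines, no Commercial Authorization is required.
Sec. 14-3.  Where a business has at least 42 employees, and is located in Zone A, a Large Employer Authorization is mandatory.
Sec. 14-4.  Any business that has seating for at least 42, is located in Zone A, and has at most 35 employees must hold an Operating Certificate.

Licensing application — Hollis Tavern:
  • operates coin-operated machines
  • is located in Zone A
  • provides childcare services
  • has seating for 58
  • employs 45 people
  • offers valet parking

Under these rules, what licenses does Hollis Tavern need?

Sec. 14-1. seating 58 > 40; employees 45 ≤ 60; offers valet parking → Commercial Authorization required.
Sec. 14-2. provides childcare services; operates coin-operated machines → exempt from Commercial Authorization.
Sec. 14-3. employees 45 ≥ 42; is located in Zone A → Large Employer Authorization required.
Sec. 14-4. seating 58 ≥ 42; is located in Zone A; employees 45 > 35 → Operating Certificate not required.

Large Employer Authorization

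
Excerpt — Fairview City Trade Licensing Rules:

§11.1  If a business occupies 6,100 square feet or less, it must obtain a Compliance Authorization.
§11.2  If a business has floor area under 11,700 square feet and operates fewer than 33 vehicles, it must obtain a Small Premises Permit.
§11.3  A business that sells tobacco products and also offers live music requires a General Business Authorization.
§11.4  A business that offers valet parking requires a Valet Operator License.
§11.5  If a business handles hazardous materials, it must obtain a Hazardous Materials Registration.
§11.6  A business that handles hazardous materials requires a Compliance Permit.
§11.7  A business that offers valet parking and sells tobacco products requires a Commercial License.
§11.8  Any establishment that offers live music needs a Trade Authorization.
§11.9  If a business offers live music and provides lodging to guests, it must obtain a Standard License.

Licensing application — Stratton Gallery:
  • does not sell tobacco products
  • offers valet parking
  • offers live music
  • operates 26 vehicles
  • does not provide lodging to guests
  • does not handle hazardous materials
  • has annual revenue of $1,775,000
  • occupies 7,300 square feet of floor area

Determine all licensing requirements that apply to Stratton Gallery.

Small Premises Permit, Trade Authorization, Valet Operator License

§11.1 floor area 7,300 square feet > 6,100 square feet → Compliance Authorization not required.
§11.2 floor area 7,300 square feet < 11,700 square feet; vehicles 26 < 33 → Small Premises Permit required.
§11.3 does not sell tobacco products; offers live music → General Business Authorization not required.
§11.4 offers valet parking → Valet Operator License required.
§11.5 does not handle hazardous materials → Hazardous Materials Registration not required.
§11.6 does not handle hazardous materials → Compliance Permit not required.
§11.7 offers valet parking; does not sell tobacco products → Commercial License not required.
§11.8 offers live music → Trade Authorization required.
§11.9 offers live music; does not provide lodging to guests → Standard License not required.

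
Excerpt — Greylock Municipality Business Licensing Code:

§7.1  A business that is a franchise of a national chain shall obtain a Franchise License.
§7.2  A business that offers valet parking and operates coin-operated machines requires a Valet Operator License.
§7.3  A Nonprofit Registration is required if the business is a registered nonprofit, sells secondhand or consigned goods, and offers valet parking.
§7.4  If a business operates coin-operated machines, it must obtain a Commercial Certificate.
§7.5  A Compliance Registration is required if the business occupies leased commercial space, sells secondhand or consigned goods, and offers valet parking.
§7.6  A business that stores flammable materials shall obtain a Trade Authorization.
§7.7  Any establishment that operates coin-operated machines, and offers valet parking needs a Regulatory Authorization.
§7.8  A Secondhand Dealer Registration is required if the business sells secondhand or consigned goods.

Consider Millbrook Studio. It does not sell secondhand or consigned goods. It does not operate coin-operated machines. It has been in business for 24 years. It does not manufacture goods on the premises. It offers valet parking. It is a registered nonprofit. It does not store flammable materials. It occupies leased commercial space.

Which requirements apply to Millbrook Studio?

§7.1 is a registered nonprofit (not: is a franchise of a national chain) → Franchise License not required.
§7.2 offers valet parking; does not operate coin-operated machines → Valet Operator License not required.
§7.3 is a registered nonprofit; does not sell secondhand or consigned goods; offers valet parking → Nonprofit Registration not required.
§7.4 does not operate coin-operated machines → Commercial Certificate not required.
§7.5 occupies leased commercial space; does not sell secondhand or consigned goods; offers valet parking → Compliance Registration not required.
§7.6 does not store flammable materials → Trade Authorization not required.
§7.7 does not operate coin-operated machines; offers valet parking → Regulatory Authorization not required.
§7.8 does not sell secondhand or consigned goods → Secondhand Dealer Registration not required.

None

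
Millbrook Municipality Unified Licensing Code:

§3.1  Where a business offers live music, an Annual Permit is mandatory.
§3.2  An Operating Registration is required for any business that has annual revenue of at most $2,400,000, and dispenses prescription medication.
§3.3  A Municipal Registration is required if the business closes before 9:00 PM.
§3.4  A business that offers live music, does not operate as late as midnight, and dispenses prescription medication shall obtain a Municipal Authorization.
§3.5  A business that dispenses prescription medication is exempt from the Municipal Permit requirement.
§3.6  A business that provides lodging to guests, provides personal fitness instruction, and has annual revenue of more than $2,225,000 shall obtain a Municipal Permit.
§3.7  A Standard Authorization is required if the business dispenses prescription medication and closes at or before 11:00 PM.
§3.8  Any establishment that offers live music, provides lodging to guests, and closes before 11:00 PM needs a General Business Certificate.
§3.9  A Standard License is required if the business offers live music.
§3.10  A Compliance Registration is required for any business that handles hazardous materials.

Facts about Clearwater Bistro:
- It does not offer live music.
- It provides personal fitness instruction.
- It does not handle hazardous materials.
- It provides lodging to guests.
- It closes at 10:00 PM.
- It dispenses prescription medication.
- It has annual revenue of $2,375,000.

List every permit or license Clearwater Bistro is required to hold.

Operating Registration, Standard Authorization

§3.1 does not offer live music → Annual Permit not required.
§3.2 revenue $2,375,000 ≤ $2,400,000; dispenses prescription medication → Operating Registration required.
§3.3 closes 10:00 PM, after 9:00 PM → Municipal Registration not required.
§3.4 does not offer live music; closes 10:00 PM, at/before midnight; dispenses prescription medication → Municipal Authorization not required.
§3.5 dispenses prescription medication → exempt from Municipal Permit.
§3.6 provides lodging to guests; provides personal fitness instruction; revenue $2,375,000 > $2,225,000 → Municipal Permit required.
§3.7 dispenses prescription medication; closes 10:00 PM, at/before 11:00 PM → Standard Authorization required.
§3.8 does not offer live music; provides lodging to guests; closes 10:00 PM, at/before 11:00 PM → General Business Certificate not required.
§3.9 does not offer live music → Standard License not required.
§3.10 does not handle hazardous materials → Compliance Registration not required.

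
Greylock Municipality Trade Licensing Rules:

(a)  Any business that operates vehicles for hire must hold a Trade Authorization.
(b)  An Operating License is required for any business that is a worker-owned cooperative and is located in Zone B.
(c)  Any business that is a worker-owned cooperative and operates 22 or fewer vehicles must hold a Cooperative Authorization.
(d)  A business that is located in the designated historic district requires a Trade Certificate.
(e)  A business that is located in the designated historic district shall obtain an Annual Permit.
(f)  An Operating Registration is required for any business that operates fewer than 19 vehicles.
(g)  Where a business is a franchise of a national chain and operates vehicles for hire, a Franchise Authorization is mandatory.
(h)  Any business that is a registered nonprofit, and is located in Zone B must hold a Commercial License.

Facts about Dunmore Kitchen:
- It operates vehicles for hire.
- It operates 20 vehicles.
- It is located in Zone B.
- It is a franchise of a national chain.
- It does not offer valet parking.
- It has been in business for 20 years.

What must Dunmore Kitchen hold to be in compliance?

(a) operates vehicles for hire → Trade Authorization required.
(b) is a franchise of a national chain (not: is a worker-owned cooperative); is located in Zone B → Operating License not required.
(c) is a franchise of a national chain (not: is a worker-owned cooperative); vehicles 20 ≤ 22 → Cooperative Authorization not required.
(d) is located in Zone B (not: is located in the designated historic district) → Trade Certificate not required.
(e) is located in Zone B (not: is located in the designated historic district) → Annual Permit not required.
(f) vehicles 20 ≥ 19 → Operating Registration not required.
(g) is a franchise of a national chain; operates vehicles for hire → Franchise Authorization required.
(h) is a franchise of a national chain (not: is a registered nonprofit); is located in Zone B → Commercial License not required.

Franchise Authorization, Trade Authorization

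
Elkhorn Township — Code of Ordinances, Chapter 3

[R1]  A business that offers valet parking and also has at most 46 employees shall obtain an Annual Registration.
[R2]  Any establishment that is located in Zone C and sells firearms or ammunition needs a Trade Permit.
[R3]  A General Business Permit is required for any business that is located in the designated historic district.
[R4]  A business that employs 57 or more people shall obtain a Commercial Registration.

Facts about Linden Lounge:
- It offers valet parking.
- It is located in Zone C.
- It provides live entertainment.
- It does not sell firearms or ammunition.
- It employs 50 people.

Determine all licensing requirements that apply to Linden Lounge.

None

[R1] offers valet parking; employees 50 > 46 → Annual Registration not required.
[R2] is located in Zone C; does not sell firearms or ammunition → Trade Permit not required.
[R3] is located in Zone C (not: is located in the designated historic district) → General Business Permit not required.
[R4] employees 50 < 57 → Commercial Registration not required.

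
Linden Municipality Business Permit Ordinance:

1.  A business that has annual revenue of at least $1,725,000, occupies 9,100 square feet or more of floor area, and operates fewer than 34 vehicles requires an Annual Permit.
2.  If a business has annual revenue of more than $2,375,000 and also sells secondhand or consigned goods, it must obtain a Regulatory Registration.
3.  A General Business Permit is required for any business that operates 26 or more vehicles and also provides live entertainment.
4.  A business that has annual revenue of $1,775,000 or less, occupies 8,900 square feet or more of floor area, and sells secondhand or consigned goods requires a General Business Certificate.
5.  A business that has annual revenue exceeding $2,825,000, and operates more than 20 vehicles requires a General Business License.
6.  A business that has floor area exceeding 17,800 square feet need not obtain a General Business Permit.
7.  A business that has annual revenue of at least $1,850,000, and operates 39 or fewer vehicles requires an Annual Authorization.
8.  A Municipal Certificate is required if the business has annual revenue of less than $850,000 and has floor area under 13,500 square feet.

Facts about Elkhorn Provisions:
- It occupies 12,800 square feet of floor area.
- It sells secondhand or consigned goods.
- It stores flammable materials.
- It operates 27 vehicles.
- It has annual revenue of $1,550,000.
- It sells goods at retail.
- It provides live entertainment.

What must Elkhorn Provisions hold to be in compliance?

General Business Certificate, General Business Permit

1. revenue $1,550,000 < $1,725,000; floor area 12,800 square feet ≥ 9,100 square feet; vehicles 27 < 34 → Annual Permit not required.
2. revenue $1,550,000 ≤ $2,375,000; sells secondhand or consigned goods → Regulatory Registration not required.
3. vehicles 27 ≥ 26; provides live entertainment → General Business Permit required.
4. revenue $1,550,000 ≤ $1,775,000; floor area 12,800 square feet ≥ 8,900 square feet; sells secondhand or consigned goods → General Business Certificate required.
5. revenue $1,550,000 ≤ $2,825,000; vehicles 27 > 20 → General Business License not required.
6. floor area 12,800 square feet ≤ 17,800 square feet → General Business Permit exemption does not apply.
7. revenue $1,550,000 < $1,850,000; vehicles 27 ≤ 39 → Annual Authorization not required.
8. revenue $1,550,000 ≥ $850,000; floor area 12,800 square feet < 13,500 square feet → Municipal Certificate not required.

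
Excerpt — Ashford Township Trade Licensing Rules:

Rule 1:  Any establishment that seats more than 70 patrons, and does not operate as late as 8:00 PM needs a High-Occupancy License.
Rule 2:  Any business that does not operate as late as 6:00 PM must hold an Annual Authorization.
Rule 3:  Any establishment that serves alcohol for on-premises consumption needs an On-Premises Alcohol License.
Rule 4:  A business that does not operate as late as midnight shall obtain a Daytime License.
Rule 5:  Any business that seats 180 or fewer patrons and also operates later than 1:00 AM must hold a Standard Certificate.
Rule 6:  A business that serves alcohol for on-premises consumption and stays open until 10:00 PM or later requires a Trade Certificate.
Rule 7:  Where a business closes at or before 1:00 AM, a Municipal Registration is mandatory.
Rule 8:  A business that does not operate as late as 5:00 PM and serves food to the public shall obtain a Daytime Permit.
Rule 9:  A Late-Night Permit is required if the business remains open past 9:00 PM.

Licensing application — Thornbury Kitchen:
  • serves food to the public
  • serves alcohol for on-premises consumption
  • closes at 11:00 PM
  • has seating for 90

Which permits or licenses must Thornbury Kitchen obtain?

Rule 1: seating 90 > 70; closes 11:00 PM, after 8:00 PM → High-Occupancy License not required.
Rule 2: closes 11:00 PM, after 6:00 PM → Annual Authorization not required.
Rule 3: serves alcohol for on-premises consumption → On-Premises Alcohol License required.
Rule 4: closes 11:00 PM, at/before midnight → Daytime License required.
Rule 5: seating 90 ≤ 180; closes 11:00 PM, at/before 1:00 AM → Standard Certificate not required.
Rule 6: serves alcohol for on-premises consumption; closes 11:00 PM, after 10:00 PM → Trade Certificate required.
Rule 7: closes 11:00 PM, at/before 1:00 AM → Municipal Registration required.
Rule 8: closes 11:00 PM, after 5:00 PM; serves food to the public → Daytime Permit not required.
Rule 9: closes 11:00 PM, after 9:00 PM → Late-Night Permit required.

Daytime License, Late-Night Permit, Municipal Registration, On-Premises Alcohol License, Trade Certificate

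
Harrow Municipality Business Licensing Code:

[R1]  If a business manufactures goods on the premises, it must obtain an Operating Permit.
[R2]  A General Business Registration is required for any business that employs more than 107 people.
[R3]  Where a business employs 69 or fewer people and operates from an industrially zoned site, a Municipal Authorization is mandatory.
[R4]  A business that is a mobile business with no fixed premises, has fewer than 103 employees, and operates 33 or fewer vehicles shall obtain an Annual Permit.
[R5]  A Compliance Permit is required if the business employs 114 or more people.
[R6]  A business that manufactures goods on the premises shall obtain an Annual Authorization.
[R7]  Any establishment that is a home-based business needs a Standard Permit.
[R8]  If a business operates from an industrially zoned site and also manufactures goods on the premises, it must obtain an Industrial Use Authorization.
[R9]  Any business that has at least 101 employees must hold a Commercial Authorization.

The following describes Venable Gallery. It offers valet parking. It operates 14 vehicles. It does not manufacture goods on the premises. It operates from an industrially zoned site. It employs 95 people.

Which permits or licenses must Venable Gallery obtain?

None

[R1] does not manufacture goods on the premises → Operating Permit not required.
[R2] employees 95 ≤ 107 → General Business Registration not required.
[R3] employees 95 > 69; operates from an industrially zoned site → Municipal Authorization not required.
[R4] operates from an industrially zoned site (not: is a mobile business with no fixed premises); employees 95 < 103; vehicles 14 ≤ 33 → Annual Permit not required.
[R5] employees 95 < 114 → Compliance Permit not required.
[R6] does not manufacture goods on the premises → Annual Authorization not required.
[R7] operates from an industrially zoned site (not: is a home-based business) → Standard Permit not required.
[R8] operates from an industrially zoned site; does not manufacture goods on the premises → Industrial Use Authorization not required.
[R9] employees 95 < 101 → Commercial Authorization not required.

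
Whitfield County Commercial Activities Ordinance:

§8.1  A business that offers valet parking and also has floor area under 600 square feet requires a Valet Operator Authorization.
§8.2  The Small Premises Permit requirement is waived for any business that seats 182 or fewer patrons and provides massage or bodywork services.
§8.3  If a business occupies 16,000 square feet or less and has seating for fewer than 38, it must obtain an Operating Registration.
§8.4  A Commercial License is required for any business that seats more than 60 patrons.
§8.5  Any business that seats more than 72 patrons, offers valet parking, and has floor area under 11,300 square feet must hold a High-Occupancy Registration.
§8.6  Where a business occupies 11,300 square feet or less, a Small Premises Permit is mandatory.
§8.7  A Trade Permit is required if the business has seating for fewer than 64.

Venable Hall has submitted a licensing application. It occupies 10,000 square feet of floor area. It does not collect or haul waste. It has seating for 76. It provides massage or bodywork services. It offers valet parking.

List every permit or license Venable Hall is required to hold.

Commercial License, High-Occupancy Registration

§8.1 offers valet parking; floor area 10,000 square feet ≥ 600 square feet → Valet Operator Authorization not required.
§8.2 seating 76 ≤ 182; provides massage or bodywork services → exempt from Small Premises Permit.
§8.3 floor area 10,000 square feet ≤ 16,000 square feet; seating 76 ≥ 38 → Operating Registration not required.
§8.4 seating 76 > 60 → Commercial License required.
§8.5 seating 76 > 72; offers valet parking; floor area 10,000 square feet < 11,300 square feet → High-Occupancy Registration required.
§8.6 floor area 10,000 square feet ≤ 11,300 square feet → Small Premises Permit required.
§8.7 seating 76 ≥ 64 → Trade Permit not required.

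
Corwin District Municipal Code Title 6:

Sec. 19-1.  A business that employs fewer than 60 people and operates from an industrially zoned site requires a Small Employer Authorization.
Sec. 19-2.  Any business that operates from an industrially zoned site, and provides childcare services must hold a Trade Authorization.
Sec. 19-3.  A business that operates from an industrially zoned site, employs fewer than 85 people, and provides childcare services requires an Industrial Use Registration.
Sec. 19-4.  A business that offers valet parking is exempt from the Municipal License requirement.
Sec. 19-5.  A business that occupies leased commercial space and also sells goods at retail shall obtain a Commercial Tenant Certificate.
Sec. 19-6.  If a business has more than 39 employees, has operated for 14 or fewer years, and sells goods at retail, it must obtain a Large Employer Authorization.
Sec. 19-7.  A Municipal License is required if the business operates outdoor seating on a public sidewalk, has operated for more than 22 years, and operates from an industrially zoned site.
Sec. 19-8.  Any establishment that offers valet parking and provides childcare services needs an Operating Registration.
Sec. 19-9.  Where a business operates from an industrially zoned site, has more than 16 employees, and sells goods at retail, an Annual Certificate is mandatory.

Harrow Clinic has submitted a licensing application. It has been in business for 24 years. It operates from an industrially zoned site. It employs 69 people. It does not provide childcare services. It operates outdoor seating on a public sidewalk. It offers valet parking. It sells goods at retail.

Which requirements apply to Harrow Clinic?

Annual Certificate

Sec. 19-1. employees 69 ≥ 60; operates from an industrially zoned site → Small Employer Authorization not required.
Sec. 19-2. operates from an industrially zoned site; does not provide childcare services → Trade Authorization not required.
Sec. 19-3. operates from an industrially zoned site; employees 69 < 85; does not provide childcare services → Industrial Use Registration not required.
Sec. 19-4. offers valet parking → exempt from Municipal License.
Sec. 19-5. operates from an industrially zoned site (not: occupies leased commercial space); sells goods at retail → Commercial Tenant Certificate not required.
Sec. 19-6. employees 69 > 39; years in business 24 > 14; sells goods at retail → Large Employer Authorization not required.
Sec. 19-7. operates outdoor seating on a public sidewalk; years in business 24 > 22; operates from an industrially zoned site → Municipal License required.
Sec. 19-8. offers valet parking; does not provide childcare services → Operating Registration not required.
Sec. 19-9. operates from an industrially zoned site; employees 69 > 16; sells goods at retail → Annual Certificate required.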